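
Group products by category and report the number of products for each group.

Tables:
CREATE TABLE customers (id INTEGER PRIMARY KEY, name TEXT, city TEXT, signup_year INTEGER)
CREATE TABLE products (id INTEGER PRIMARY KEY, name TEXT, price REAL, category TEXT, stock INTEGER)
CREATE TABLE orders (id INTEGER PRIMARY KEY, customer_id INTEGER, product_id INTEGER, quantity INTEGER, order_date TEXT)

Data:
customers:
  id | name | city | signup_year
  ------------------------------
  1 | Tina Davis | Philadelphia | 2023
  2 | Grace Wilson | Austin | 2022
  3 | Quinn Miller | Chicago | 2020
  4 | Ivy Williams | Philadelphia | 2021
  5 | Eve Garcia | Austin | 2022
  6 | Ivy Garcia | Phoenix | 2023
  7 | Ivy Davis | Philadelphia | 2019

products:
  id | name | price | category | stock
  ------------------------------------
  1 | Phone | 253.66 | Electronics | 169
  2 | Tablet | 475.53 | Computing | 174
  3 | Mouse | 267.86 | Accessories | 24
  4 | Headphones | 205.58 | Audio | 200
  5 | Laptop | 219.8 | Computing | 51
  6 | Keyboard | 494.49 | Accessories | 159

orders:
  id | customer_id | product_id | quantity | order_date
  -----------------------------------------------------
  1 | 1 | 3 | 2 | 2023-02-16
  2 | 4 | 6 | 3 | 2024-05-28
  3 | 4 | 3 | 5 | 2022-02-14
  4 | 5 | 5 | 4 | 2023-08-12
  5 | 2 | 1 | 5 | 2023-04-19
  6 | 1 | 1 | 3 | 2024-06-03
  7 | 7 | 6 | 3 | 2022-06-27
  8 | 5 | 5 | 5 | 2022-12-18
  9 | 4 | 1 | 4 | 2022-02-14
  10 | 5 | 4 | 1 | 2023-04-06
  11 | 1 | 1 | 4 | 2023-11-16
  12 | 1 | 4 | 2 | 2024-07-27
SELECT category, COUNT(*) AS n FROM products GROUP BY category

Execution result:
category | n
Accessories | 2
Audio | 1
Computing | 2
Electronics | 1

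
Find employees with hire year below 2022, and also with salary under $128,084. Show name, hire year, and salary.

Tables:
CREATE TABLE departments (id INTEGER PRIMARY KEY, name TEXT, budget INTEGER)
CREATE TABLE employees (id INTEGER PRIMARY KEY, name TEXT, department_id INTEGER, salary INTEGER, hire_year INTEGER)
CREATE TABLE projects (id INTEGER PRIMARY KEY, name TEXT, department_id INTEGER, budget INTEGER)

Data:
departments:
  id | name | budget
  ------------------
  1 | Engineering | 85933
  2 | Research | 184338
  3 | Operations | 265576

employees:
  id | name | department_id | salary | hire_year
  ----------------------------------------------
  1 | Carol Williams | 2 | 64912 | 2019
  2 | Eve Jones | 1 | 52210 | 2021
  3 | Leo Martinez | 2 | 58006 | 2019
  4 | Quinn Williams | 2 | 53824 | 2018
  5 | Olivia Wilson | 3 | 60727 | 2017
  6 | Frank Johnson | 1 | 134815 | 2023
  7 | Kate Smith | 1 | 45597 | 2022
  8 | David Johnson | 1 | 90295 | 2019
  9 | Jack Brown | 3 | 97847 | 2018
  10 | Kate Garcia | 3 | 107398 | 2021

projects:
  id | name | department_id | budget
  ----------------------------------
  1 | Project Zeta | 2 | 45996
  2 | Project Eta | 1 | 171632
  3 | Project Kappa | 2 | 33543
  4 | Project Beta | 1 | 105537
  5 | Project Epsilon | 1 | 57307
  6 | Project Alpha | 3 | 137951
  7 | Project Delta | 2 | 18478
SELECT name, hire_year, salary FROM employees WHERE hire_year < 2022 AND salary < 128084

Execution result:
name | hire_year | salary
Carol Williams | 2019 | 64912
Eve Jones | 2021 | 52210
Leo Martinez | 2019 | 58006
Quinn Williams | 2018 | 53824
Olivia Wilson | 2017 | 60727
David Johnson | 2019 | 90295
Jack Brown | 2018 | 97847
Kate Garcia | 2021 | 107398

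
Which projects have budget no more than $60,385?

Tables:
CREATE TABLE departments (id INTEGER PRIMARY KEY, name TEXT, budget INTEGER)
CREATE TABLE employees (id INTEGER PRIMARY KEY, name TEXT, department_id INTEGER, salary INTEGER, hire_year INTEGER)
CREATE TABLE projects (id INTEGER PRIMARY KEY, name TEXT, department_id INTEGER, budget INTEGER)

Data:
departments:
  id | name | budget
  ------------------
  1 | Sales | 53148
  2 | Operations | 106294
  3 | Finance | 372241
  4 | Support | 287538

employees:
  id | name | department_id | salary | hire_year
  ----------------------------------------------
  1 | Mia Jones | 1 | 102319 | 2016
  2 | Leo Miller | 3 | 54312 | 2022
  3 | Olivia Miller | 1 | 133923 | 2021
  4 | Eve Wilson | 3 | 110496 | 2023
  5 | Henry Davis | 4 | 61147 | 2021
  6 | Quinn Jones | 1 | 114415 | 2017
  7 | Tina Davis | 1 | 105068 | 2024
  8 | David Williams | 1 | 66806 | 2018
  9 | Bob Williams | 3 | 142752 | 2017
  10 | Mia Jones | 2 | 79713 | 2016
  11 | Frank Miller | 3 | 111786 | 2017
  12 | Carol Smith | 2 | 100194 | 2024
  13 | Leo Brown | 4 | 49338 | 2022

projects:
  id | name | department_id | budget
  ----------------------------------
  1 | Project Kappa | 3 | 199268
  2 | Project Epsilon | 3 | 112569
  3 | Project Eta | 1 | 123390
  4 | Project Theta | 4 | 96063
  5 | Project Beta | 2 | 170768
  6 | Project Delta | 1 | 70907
SELECT name, budget FROM projects WHERE budget <= 60385

Execution result:
(no rows)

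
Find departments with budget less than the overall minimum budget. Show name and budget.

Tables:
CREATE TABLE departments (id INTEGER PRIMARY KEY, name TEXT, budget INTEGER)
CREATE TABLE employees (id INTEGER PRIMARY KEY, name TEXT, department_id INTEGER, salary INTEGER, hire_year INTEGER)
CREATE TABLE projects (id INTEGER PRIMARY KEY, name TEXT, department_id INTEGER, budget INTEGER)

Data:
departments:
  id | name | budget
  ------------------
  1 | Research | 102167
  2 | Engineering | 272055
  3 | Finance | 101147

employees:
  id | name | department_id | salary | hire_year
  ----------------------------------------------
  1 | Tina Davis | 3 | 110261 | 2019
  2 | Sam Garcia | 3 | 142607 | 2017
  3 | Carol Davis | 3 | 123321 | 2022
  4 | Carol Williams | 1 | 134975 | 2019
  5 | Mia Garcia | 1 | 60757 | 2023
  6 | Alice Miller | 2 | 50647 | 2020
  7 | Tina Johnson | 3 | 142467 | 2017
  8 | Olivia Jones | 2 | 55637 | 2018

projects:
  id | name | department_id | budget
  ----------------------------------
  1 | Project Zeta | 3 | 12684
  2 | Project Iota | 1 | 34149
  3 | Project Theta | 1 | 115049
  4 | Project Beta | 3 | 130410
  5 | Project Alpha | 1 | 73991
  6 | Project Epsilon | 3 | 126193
SELECT name, budget FROM departments WHERE budget < (SELECT MIN(budget) FROM departments)

Execution result:
(no rows)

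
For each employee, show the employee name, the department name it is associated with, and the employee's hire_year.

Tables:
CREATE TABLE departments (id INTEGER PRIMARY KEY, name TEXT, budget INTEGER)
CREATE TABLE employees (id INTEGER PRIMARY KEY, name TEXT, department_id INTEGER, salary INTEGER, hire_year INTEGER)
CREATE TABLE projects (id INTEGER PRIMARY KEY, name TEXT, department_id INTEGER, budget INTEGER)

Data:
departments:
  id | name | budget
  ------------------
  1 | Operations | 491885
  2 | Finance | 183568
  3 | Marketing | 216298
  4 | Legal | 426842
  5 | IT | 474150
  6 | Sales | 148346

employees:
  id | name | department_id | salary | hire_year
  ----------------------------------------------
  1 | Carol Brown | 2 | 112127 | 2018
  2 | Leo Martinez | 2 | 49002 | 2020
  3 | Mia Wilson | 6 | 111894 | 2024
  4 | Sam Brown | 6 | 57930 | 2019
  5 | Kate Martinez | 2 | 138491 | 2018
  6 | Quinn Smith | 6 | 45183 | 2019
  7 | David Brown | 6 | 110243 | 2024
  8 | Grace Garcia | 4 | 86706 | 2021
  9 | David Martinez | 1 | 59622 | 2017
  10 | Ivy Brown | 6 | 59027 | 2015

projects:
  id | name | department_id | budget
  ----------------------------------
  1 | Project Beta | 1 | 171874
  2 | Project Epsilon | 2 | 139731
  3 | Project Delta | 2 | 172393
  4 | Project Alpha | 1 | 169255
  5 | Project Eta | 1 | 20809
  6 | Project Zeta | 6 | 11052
SELECT c.name, p.name AS department, c.hire_year FROM employees c JOIN departments p ON c.department_id = p.id

Execution result:
name | department | hire_year
Carol Brown | Finance | 2018
Leo Martinez | Finance | 2020
Mia Wilson | Sales | 2024
Sam Brown | Sales | 2019
Kate Martinez | Finance | 2018
Quinn Smith | Sales | 2019
David Brown | Sales | 2024
Grace Garcia | Legal | 2021
David Martinez | Operations | 2017
Ivy Brown | Sales | 2015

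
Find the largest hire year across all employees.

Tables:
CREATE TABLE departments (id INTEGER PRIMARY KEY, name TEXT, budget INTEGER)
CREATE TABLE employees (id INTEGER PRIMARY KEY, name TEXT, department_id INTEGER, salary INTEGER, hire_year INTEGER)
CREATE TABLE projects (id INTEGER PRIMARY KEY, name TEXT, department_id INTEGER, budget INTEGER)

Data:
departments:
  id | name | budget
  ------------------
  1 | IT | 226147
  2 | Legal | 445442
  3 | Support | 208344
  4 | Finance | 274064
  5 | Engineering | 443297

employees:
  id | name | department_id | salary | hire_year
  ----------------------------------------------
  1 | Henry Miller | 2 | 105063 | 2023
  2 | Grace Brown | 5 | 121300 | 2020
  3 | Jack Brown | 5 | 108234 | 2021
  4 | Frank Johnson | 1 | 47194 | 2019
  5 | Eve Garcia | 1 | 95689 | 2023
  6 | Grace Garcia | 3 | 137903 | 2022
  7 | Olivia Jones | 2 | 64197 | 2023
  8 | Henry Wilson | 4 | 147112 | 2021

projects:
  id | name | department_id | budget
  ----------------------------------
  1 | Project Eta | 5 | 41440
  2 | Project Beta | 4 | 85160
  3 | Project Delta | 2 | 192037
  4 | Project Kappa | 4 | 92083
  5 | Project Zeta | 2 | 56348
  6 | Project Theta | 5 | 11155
SELECT MAX(hire_year) FROM employees

Execution result:
2023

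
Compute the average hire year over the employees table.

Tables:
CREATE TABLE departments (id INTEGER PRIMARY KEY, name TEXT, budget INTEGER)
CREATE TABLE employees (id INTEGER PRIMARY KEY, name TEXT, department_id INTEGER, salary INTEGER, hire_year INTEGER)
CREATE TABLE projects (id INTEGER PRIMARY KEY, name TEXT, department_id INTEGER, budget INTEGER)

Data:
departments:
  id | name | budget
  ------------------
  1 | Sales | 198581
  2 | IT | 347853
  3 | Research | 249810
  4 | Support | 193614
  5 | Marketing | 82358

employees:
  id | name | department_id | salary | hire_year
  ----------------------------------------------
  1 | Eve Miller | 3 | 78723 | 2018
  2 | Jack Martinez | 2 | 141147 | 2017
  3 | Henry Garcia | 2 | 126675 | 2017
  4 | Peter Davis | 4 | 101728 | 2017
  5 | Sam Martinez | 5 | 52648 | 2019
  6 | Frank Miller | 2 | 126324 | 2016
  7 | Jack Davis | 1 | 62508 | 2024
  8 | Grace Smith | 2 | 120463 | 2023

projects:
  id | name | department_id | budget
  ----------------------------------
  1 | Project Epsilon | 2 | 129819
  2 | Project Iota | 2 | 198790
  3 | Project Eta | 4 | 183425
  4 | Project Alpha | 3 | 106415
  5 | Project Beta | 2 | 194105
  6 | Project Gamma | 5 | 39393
SELECT AVG(hire_year) FROM employees

Execution result:
2018.88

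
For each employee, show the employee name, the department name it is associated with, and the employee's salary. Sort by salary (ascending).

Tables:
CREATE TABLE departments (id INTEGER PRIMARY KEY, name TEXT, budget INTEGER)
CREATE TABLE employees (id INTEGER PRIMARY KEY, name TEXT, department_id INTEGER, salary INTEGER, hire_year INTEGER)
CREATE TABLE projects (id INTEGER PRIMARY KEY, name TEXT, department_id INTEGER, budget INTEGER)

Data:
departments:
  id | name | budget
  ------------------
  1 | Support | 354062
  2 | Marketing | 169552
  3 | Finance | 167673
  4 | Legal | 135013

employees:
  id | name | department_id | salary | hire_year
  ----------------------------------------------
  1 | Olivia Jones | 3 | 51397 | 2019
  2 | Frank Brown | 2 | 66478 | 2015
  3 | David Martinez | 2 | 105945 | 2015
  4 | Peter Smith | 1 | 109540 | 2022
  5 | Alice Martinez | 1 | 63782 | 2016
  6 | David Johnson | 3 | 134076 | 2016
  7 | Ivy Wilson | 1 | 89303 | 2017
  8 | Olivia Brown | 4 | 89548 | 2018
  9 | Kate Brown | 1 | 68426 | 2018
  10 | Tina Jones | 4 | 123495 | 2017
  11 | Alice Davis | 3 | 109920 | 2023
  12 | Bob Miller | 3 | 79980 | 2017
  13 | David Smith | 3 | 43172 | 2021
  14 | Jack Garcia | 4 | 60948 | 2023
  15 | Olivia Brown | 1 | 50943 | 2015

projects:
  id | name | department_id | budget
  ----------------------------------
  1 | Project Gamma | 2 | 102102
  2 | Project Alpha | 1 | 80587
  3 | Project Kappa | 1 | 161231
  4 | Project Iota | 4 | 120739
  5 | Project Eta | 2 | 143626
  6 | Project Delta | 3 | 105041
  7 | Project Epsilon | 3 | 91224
SELECT c.name, p.name AS department, c.salary FROM employees c JOIN departments p ON c.department_id = p.id ORDER BY c.salary ASC

Execution result:
name | department | salary
David Smith | Finance | 43172
Olivia Brown | Support | 50943
Olivia Jones | Finance | 51397
Jack Garcia | Legal | 60948
Alice Martinez | Support | 63782
Frank Brown | Marketing | 66478
Kate Brown | Support | 68426
Bob Miller | Finance | 79980
Ivy Wilson | Support | 89303
Olivia Brown | Legal | 89548
David Martinez | Marketing | 105945
Peter Smith | Support | 109540
Alice Davis | Finance | 109920
Tina Jones | Legal | 123495
David Johnson | Finance | 134076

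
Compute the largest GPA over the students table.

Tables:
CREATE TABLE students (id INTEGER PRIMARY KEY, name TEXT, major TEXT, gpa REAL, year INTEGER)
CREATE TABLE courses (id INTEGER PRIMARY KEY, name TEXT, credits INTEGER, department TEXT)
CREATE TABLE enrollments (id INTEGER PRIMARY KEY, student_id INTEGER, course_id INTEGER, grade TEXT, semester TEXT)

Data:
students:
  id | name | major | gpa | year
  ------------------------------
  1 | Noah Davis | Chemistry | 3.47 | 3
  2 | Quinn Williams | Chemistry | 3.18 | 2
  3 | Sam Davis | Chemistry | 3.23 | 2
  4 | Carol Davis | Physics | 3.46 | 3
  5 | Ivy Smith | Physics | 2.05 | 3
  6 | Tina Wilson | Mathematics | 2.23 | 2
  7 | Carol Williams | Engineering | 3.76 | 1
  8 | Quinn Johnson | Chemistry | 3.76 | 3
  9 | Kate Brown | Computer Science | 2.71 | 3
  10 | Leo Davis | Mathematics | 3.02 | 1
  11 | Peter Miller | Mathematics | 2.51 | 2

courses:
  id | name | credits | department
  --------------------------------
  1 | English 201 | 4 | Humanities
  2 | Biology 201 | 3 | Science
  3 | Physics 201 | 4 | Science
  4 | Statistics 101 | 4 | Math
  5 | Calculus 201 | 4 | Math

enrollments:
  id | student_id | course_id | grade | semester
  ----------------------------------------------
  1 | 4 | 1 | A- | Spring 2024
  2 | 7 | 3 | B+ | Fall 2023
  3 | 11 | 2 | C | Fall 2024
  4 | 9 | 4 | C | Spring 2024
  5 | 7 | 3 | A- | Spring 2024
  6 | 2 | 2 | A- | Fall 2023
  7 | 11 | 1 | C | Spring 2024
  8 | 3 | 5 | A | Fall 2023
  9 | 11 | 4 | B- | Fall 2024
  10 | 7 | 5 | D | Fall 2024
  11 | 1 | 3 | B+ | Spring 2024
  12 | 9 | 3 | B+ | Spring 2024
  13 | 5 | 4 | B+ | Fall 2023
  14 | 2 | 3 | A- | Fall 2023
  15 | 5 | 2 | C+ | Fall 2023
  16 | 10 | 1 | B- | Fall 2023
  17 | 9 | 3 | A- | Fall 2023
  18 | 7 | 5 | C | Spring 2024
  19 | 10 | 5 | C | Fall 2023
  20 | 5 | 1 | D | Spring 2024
SELECT MAX(gpa) FROM students

Execution result:
3.76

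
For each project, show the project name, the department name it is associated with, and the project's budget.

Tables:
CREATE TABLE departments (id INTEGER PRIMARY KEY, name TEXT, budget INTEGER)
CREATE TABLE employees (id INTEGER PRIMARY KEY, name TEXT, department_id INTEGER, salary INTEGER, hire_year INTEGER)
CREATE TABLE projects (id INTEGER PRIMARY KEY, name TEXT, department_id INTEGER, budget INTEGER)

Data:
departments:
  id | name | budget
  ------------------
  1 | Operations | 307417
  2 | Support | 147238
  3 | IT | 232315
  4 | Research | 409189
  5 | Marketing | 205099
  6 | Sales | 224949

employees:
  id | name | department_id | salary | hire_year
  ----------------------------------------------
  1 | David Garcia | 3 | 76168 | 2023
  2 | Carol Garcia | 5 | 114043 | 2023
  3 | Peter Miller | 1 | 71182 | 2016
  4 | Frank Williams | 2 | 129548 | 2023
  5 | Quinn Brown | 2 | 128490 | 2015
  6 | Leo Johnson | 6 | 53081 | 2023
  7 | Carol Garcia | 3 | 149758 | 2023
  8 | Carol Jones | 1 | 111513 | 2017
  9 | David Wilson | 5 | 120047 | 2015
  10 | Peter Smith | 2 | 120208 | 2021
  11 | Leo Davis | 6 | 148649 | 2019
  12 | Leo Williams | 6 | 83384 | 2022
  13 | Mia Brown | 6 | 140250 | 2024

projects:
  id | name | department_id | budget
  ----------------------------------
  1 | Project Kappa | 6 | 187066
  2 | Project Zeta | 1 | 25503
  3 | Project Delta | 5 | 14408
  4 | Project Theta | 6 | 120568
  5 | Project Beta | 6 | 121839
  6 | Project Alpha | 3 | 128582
SELECT c.name, p.name AS department, c.budget FROM projects c JOIN departments p ON c.department_id = p.id

Execution result:
name | department | budget
Project Kappa | Sales | 187066
Project Zeta | Operations | 25503
Project Delta | Marketing | 14408
Project Theta | Sales | 120568
Project Beta | Sales | 121839
Project Alpha | IT | 128582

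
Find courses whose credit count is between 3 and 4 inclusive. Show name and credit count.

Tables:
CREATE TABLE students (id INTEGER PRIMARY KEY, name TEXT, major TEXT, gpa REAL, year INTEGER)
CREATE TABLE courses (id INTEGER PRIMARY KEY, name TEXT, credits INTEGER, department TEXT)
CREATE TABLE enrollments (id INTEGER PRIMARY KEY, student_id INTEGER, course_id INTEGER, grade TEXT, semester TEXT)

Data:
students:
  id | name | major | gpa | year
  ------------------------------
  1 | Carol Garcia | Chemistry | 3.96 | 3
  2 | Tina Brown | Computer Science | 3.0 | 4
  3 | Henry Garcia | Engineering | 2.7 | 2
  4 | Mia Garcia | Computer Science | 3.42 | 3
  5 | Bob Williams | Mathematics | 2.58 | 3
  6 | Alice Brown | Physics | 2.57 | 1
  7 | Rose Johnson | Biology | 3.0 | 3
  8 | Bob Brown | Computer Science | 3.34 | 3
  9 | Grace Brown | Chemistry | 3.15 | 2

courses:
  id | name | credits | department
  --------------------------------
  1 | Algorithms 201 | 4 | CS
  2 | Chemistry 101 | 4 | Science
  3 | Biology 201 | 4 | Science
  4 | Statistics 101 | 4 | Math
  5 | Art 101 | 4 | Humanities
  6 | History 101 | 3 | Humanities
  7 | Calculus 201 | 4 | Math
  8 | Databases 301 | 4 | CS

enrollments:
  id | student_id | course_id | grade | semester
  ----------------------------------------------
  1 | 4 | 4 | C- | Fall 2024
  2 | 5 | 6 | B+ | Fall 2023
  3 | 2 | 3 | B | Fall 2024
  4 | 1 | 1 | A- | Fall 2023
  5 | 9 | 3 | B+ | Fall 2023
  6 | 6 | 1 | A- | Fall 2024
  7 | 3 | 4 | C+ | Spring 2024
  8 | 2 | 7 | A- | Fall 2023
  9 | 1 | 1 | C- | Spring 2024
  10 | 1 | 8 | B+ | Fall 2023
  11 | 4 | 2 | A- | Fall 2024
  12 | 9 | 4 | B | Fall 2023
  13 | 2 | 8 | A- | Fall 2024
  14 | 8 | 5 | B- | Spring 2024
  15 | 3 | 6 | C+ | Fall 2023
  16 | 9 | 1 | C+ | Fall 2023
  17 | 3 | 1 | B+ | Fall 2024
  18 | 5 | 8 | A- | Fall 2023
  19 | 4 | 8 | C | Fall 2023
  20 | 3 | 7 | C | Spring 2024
SELECT name, credits FROM courses WHERE credits BETWEEN 3 AND 4

Execution result:
name | credits
Algorithms 201 | 4
Chemistry 101 | 4
Biology 201 | 4
Statistics 101 | 4
Art 101 | 4
History 101 | 3
Calculus 201 | 4
Databases 301 | 4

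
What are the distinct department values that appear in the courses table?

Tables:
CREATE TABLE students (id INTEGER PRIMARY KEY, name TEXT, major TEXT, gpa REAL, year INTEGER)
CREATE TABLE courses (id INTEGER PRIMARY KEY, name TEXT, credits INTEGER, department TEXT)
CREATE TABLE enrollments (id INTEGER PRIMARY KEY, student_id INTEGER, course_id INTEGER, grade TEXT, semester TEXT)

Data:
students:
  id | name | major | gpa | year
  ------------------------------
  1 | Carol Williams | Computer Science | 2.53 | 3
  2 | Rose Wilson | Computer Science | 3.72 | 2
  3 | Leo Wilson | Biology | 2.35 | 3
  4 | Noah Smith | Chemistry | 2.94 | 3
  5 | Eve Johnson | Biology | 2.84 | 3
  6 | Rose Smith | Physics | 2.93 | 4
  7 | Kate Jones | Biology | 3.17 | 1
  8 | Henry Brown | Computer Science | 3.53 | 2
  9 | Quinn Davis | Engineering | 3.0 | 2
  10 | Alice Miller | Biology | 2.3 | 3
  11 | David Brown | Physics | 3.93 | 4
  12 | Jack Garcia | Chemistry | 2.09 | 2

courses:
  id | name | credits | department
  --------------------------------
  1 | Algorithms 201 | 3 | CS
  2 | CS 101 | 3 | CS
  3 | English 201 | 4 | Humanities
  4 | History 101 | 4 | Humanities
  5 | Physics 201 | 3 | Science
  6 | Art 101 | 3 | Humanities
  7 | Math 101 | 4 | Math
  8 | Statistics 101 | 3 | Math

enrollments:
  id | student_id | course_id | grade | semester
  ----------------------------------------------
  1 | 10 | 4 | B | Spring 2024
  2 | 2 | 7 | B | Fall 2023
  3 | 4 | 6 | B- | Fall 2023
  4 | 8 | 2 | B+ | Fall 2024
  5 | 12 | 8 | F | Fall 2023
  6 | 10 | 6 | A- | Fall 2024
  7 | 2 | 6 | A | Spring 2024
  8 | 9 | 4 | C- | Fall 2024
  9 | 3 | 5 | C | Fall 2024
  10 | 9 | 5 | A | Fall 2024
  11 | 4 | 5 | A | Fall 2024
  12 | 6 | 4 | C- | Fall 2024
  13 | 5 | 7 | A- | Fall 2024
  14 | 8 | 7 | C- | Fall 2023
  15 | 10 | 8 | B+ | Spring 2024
SELECT DISTINCT department FROM courses

Execution result:
department
CS
Humanities
Science
Math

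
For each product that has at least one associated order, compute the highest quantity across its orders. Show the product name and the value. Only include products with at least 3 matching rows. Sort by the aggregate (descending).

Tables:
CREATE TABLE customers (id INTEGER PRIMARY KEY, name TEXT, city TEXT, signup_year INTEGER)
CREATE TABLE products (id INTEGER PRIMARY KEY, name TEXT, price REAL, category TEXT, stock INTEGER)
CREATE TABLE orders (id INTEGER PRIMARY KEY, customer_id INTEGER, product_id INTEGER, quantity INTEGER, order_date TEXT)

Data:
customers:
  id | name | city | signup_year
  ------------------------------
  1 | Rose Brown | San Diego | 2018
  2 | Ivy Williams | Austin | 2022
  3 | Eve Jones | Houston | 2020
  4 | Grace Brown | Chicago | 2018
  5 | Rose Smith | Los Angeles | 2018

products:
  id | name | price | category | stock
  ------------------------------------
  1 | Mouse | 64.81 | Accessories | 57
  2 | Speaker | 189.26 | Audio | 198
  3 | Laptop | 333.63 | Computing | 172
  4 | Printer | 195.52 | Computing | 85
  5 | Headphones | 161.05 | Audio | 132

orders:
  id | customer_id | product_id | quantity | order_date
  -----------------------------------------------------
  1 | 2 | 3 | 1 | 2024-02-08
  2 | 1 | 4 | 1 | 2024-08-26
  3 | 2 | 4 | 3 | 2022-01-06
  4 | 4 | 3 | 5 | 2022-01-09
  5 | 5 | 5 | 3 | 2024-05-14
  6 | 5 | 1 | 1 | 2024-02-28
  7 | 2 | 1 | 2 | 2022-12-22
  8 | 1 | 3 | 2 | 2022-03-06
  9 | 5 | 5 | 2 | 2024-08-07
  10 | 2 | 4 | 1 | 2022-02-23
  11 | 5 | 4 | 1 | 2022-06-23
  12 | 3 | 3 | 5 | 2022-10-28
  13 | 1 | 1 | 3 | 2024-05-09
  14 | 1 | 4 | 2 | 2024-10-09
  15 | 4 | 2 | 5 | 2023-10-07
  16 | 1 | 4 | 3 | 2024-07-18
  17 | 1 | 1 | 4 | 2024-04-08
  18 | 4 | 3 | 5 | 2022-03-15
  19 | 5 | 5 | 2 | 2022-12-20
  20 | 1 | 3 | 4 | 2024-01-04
SELECT p.name, MAX(c.quantity) AS max_quantity FROM orders c JOIN products p ON c.product_id = p.id GROUP BY p.id, p.name HAVING COUNT(*) >= 3 ORDER BY max_quantity DESC

Execution result:
name | max_quantity
Laptop | 5
Mouse | 4
Printer | 3
Headphones | 3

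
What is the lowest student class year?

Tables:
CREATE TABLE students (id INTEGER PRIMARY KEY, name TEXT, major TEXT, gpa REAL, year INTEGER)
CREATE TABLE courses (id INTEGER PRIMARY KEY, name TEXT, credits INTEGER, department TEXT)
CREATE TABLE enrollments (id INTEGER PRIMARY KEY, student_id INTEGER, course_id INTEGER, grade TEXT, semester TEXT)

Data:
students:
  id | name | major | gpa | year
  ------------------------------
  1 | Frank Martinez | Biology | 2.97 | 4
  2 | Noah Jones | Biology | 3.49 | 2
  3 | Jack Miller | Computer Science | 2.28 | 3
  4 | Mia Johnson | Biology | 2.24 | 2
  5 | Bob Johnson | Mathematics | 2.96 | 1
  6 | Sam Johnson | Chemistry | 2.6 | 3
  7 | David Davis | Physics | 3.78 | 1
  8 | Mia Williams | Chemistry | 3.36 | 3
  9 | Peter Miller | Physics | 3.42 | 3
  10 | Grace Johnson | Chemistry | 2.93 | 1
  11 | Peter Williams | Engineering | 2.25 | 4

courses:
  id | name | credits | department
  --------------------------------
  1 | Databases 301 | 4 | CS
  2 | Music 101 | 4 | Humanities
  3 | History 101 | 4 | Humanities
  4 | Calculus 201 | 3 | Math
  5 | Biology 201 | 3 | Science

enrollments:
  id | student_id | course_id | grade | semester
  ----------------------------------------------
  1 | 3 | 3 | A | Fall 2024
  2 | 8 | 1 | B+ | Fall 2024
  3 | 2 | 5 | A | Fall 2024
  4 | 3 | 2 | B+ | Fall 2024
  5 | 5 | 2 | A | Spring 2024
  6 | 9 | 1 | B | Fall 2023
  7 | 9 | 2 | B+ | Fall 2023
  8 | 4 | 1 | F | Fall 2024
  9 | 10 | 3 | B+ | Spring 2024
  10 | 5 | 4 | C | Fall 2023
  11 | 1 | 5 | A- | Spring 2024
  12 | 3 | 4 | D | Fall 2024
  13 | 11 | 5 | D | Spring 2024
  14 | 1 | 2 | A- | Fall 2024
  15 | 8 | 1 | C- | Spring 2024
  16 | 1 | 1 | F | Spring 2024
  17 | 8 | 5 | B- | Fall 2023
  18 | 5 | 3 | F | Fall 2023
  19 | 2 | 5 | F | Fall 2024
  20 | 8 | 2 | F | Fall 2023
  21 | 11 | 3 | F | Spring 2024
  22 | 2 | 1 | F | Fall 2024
SELECT MIN(year) FROM students

Execution result:
1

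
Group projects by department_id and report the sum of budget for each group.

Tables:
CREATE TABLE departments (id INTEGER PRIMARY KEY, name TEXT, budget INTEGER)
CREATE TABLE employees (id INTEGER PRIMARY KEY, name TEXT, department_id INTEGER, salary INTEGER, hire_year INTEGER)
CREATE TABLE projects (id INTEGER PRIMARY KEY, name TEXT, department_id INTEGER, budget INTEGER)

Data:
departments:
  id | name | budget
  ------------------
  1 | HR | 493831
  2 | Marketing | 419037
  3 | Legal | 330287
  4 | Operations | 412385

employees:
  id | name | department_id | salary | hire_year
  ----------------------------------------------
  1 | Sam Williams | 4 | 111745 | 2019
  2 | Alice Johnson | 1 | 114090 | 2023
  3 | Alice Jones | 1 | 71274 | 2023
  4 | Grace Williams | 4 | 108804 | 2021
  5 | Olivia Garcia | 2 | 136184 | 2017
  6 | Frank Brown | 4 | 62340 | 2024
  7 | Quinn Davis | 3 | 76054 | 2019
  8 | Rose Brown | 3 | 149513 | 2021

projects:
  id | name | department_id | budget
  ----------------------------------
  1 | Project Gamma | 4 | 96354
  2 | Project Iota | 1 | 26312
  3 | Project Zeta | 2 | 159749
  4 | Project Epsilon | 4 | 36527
SELECT department_id, SUM(budget) AS sum_budget FROM projects GROUP BY department_id

Execution result:
department_id | sum_budget
1 | 26312
2 | 159749
4 | 132881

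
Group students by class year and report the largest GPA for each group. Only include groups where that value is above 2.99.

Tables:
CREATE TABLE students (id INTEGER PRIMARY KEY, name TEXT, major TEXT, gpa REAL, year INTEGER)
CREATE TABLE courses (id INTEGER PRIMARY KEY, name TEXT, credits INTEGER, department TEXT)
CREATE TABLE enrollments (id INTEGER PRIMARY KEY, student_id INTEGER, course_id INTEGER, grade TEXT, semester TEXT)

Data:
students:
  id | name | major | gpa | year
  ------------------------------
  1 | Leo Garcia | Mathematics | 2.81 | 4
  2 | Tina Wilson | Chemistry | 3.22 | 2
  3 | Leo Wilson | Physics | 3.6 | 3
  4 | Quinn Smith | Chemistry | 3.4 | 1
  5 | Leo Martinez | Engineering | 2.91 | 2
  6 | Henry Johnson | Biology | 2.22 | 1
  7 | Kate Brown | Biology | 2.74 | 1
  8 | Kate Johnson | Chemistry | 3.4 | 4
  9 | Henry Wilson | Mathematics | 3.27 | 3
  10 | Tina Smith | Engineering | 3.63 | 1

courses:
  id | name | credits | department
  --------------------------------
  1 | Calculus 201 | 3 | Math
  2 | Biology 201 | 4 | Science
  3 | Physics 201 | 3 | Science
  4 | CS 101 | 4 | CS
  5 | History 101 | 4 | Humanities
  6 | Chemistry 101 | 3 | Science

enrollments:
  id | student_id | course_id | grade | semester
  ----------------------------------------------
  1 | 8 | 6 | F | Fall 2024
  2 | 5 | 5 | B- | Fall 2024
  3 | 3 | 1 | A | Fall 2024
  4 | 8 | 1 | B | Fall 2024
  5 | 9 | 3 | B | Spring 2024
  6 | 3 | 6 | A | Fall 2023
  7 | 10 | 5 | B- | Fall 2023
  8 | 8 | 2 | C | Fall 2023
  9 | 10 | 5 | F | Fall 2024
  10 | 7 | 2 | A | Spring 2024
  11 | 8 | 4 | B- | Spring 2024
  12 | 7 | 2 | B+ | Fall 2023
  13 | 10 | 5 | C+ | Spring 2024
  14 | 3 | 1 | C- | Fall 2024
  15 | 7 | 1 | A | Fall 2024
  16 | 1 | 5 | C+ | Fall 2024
SELECT year, MAX(gpa) AS max_gpa FROM students GROUP BY year HAVING MAX(gpa) > 2.99

Execution result:
year | max_gpa
1 | 3.63
2 | 3.22
3 | 3.60
4 | 3.40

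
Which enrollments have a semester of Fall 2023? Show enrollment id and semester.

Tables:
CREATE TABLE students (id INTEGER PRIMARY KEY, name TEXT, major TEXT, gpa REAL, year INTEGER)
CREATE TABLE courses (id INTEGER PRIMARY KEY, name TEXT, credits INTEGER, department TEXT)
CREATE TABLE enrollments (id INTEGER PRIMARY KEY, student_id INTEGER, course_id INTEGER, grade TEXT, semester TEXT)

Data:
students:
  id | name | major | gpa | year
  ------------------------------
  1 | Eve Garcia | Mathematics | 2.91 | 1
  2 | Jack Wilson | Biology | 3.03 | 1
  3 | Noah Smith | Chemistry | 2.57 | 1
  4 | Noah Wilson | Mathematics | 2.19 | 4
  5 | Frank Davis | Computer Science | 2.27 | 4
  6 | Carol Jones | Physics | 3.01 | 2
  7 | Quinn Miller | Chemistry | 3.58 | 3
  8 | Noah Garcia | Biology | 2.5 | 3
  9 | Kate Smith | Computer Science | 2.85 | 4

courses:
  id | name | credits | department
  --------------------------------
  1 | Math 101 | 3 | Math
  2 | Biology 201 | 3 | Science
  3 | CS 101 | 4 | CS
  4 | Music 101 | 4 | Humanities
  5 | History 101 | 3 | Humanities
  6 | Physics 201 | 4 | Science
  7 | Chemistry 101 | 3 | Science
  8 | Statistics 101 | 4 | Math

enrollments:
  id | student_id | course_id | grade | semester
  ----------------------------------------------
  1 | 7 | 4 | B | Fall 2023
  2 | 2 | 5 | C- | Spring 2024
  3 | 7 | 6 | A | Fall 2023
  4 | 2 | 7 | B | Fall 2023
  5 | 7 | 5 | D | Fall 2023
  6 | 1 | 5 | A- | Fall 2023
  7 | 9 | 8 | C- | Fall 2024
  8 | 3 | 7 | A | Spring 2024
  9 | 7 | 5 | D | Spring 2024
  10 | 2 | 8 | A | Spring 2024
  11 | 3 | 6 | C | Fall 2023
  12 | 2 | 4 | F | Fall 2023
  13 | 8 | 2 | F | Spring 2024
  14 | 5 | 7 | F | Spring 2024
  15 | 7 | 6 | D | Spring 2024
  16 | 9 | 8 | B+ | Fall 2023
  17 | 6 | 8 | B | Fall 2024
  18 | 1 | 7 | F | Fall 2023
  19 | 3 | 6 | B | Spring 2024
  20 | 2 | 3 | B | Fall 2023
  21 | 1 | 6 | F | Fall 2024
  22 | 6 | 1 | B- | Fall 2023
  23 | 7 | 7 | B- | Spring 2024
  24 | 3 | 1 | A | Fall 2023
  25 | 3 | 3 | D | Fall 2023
SELECT id, semester FROM enrollments WHERE semester = 'Fall 2023'

Execution result:
id | semester
1 | Fall 2023
3 | Fall 2023
4 | Fall 2023
5 | Fall 2023
6 | Fall 2023
11 | Fall 2023
12 | Fall 2023
16 | Fall 2023
18 | Fall 2023
20 | Fall 2023
22 | Fall 2023
24 | Fall 2023
25 | Fall 2023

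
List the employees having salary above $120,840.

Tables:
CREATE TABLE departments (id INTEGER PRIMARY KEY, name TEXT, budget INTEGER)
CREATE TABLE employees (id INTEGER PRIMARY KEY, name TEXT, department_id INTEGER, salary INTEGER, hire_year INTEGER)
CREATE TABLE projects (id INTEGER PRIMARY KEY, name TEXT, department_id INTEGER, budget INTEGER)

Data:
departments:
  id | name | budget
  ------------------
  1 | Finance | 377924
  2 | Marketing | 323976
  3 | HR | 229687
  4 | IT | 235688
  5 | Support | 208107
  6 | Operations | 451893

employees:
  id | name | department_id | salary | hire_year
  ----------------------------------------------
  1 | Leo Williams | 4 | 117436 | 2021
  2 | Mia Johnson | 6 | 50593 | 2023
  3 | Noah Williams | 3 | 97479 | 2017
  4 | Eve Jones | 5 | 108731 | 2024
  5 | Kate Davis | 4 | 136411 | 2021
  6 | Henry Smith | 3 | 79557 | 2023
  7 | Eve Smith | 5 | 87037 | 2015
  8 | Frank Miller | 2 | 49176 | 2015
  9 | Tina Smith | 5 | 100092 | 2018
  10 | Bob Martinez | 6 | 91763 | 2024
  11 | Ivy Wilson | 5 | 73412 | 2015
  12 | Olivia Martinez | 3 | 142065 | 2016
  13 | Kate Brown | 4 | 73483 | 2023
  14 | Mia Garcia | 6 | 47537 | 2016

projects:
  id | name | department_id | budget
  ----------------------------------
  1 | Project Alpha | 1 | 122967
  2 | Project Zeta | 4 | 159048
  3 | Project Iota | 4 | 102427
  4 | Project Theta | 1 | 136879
SELECT name, salary FROM employees WHERE salary > 120840

Execution result:
name | salary
Kate Davis | 136411
Olivia Martinez | 142065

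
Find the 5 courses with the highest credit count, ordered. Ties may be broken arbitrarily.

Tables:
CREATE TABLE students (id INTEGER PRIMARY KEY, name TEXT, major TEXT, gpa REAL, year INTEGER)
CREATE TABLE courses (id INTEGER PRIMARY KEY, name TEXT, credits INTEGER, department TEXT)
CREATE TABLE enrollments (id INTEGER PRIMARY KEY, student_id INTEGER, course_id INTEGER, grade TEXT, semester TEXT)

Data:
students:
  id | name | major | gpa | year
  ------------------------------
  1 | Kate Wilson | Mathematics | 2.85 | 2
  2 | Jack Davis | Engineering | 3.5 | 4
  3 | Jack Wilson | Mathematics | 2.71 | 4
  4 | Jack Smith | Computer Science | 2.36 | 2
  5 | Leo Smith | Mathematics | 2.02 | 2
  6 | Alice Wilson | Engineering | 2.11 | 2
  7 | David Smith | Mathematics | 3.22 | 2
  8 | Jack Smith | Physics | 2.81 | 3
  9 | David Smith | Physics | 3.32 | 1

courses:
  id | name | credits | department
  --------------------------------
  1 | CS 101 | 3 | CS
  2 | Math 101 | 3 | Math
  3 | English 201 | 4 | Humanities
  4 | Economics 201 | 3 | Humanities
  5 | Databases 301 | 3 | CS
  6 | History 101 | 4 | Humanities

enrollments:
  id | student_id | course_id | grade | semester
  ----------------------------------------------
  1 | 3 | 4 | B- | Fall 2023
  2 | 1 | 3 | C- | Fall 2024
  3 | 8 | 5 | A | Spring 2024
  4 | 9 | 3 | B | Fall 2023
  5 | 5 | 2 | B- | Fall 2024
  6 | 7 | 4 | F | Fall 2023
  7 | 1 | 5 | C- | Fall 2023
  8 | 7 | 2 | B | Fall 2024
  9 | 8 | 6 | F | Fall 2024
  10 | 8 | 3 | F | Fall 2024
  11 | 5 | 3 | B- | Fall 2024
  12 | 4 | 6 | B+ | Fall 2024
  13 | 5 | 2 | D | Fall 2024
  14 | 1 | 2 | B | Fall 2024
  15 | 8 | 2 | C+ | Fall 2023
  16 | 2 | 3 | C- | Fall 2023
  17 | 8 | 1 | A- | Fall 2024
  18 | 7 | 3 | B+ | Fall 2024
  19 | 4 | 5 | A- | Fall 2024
SELECT name, credits FROM courses ORDER BY credits DESC LIMIT 5

Execution result:
name | credits
English 201 | 4
History 101 | 4
CS 101 | 3
Math 101 | 3
Economics 201 | 3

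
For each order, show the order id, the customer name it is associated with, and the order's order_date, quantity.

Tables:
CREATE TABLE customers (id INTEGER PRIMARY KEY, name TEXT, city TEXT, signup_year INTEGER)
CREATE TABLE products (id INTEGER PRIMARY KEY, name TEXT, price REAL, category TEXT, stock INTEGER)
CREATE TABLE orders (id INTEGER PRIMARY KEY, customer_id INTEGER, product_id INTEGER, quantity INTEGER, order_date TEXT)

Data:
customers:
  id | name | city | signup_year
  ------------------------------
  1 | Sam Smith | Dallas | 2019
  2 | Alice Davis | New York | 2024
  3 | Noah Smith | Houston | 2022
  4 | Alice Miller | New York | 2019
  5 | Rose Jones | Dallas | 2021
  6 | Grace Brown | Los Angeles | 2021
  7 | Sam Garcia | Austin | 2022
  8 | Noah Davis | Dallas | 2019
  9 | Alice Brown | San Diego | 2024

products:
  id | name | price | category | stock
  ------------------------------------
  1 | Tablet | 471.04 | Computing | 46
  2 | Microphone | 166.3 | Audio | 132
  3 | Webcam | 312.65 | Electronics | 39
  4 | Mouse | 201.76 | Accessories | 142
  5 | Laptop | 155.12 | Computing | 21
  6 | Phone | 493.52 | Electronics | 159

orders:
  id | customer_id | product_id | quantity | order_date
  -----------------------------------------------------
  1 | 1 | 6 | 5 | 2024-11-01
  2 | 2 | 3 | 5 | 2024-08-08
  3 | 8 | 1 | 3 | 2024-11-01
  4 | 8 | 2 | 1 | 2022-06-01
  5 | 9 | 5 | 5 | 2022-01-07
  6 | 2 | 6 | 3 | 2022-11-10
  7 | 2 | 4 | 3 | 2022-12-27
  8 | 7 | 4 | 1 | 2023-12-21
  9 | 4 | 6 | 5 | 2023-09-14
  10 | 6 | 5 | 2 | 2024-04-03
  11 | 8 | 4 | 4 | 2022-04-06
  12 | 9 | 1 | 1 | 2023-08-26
SELECT c.id, p.name AS customer, c.order_date, c.quantity FROM orders c JOIN customers p ON c.customer_id = p.id

Execution result:
id | customer | order_date | quantity
1 | Sam Smith | 2024-11-01 | 5
2 | Alice Davis | 2024-08-08 | 5
3 | Noah Davis | 2024-11-01 | 3
4 | Noah Davis | 2022-06-01 | 1
5 | Alice Brown | 2022-01-07 | 5
6 | Alice Davis | 2022-11-10 | 3
7 | Alice Davis | 2022-12-27 | 3
8 | Sam Garcia | 2023-12-21 | 1
9 | Alice Miller | 2023-09-14 | 5
10 | Grace Brown | 2024-04-03 | 2
11 | Noah Davis | 2022-04-06 | 4
12 | Alice Brown | 2023-08-26 | 1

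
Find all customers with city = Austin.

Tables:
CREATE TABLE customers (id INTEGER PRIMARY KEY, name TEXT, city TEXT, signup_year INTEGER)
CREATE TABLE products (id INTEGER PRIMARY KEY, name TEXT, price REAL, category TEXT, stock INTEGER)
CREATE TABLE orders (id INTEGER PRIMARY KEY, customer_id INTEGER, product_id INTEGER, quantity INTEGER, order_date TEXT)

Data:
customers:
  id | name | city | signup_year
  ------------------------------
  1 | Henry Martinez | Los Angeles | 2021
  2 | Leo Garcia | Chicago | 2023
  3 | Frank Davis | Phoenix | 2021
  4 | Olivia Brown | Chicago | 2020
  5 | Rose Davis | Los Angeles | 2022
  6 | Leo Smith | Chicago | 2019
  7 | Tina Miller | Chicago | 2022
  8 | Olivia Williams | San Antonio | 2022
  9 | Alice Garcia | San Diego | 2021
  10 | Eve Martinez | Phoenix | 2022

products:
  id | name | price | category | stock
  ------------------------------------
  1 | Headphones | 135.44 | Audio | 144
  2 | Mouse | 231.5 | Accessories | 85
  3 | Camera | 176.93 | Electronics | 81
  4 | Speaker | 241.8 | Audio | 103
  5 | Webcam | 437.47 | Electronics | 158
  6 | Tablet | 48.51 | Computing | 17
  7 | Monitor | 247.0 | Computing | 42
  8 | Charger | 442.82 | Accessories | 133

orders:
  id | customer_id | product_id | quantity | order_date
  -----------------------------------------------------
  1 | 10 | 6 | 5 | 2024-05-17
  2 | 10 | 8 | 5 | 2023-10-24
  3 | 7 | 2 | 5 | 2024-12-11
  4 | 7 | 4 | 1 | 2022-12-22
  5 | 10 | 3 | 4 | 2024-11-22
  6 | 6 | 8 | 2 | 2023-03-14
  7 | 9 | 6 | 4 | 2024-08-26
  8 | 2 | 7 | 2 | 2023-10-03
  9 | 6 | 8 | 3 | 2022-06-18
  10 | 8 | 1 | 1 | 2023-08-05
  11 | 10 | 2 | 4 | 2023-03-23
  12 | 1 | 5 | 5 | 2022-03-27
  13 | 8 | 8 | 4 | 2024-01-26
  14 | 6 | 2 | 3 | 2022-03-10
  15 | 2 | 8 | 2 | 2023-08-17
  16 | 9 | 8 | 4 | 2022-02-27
SELECT name, city FROM customers WHERE city = 'Austin'

Execution result:
(no rows)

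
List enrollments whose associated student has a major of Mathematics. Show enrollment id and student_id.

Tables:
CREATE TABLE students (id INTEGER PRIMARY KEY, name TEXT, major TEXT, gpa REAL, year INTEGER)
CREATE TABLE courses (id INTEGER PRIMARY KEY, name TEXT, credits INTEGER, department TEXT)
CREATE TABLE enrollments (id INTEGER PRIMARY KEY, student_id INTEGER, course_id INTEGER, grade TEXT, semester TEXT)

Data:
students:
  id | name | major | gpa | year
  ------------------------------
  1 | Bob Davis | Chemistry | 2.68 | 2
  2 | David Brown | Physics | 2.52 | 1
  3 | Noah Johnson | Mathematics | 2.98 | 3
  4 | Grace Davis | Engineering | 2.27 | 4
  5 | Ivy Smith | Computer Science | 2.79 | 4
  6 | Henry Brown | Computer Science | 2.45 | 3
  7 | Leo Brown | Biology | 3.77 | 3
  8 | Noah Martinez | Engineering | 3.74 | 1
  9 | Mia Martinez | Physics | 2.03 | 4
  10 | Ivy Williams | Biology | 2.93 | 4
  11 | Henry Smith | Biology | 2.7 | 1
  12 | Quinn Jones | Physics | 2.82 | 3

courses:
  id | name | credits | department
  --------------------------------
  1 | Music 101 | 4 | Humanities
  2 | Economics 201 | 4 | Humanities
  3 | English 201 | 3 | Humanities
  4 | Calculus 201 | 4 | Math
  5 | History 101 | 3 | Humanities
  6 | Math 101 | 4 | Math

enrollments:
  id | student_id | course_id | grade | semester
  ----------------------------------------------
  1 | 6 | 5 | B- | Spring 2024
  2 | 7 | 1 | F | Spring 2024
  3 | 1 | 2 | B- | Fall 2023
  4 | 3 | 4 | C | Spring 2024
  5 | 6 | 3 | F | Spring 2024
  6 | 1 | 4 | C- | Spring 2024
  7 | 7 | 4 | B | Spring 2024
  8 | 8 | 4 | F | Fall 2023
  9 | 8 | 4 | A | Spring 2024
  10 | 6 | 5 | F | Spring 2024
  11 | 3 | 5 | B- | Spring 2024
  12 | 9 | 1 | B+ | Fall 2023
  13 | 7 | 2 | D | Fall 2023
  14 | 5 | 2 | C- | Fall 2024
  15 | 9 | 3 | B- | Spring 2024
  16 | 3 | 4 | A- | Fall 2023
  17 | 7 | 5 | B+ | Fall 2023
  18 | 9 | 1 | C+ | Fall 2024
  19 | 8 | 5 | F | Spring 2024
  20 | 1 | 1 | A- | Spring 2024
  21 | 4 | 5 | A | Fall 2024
SELECT id, student_id FROM enrollments WHERE student_id IN (SELECT id FROM students WHERE major = 'Mathematics')

Execution result:
id | student_id
4 | 3
11 | 3
16 | 3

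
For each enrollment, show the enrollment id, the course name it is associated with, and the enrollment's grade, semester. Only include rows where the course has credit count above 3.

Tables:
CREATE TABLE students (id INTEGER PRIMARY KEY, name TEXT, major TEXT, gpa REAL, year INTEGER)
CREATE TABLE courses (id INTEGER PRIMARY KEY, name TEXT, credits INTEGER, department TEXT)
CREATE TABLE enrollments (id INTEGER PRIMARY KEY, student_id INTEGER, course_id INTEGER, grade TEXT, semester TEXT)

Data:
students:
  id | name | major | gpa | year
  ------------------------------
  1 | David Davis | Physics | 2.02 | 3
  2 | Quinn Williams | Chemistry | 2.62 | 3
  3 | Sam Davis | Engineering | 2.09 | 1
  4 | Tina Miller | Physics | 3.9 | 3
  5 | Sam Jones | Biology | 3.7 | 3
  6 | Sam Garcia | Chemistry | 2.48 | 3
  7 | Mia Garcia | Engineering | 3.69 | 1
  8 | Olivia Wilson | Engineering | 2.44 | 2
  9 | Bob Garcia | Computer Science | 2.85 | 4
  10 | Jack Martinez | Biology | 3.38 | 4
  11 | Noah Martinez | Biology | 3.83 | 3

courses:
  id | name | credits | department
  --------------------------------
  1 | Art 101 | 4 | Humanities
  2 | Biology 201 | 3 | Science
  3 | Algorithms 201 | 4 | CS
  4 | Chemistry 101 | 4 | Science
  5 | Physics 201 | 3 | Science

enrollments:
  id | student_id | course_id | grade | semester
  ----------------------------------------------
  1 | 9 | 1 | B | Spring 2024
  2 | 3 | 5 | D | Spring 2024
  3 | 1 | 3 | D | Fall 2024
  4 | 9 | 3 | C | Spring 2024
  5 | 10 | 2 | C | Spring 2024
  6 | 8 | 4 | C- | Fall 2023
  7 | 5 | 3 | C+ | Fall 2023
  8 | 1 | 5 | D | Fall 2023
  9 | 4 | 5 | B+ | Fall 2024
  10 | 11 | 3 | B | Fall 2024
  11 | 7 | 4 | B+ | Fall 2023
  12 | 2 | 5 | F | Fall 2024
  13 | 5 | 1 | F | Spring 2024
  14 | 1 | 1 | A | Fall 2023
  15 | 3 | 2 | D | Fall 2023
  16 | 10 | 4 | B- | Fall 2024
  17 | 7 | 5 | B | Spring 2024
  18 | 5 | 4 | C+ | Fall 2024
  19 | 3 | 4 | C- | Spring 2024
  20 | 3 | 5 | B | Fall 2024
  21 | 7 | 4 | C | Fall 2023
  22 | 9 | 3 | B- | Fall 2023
SELECT c.id, p.name AS course, c.grade, c.semester FROM enrollments c JOIN courses p ON c.course_id = p.id WHERE p.credits > 3

Execution result:
id | course | grade | semester
1 | Art 101 | B | Spring 2024
3 | Algorithms 201 | D | Fall 2024
4 | Algorithms 201 | C | Spring 2024
6 | Chemistry 101 | C- | Fall 2023
7 | Algorithms 201 | C+ | Fall 2023
10 | Algorithms 201 | B | Fall 2024
11 | Chemistry 101 | B+ | Fall 2023
13 | Art 101 | F | Spring 2024
14 | Art 101 | A | Fall 2023
16 | Chemistry 101 | B- | Fall 2024
18 | Chemistry 101 | C+ | Fall 2024
19 | Chemistry 101 | C- | Spring 2024
21 | Chemistry 101 | C | Fall 2023
22 | Algorithms 201 | B- | Fall 2023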